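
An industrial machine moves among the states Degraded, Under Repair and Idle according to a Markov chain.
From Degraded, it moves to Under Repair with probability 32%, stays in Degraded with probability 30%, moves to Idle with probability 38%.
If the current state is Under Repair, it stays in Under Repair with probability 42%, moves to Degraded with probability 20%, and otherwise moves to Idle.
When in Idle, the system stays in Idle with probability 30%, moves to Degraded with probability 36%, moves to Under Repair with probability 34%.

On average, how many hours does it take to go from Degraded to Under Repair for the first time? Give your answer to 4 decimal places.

3.0578

Let t(s) be the expected number of hours to first reach Under Repair from state s, with t(Under Repair) = 0. Conditioning on the first hour:
t(Degraded) = 1 + 0.3·t(Degraded) + 0.38·t(Idle)
t(Idle) = 1 + 0.36·t(Degraded) + 0.3·t(Idle)
Solving: t(Degraded) = 3.0578, t(Idle) = 3.0011.
Expected hours from Degraded to Under Repair: 3.0578.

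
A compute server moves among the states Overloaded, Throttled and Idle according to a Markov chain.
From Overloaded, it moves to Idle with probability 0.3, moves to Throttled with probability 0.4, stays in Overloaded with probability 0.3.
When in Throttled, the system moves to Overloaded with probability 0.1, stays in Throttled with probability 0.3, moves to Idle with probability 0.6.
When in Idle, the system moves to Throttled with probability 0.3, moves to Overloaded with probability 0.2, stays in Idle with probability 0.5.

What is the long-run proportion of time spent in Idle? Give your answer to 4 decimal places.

Let the stationary distribution be π with π = πP and π_1 + π_2 + π_3 = 1.
π_1 = 0.3·π_1 + 0.1·π_2 + 0.2·π_3
π_2 = 0.4·π_1 + 0.3·π_2 + 0.3·π_3
Solving with the normalization constraint gives π = (0.1868, 0.3187, 0.4945).
So the stationary probability of Idle is 0.4945.

0.4945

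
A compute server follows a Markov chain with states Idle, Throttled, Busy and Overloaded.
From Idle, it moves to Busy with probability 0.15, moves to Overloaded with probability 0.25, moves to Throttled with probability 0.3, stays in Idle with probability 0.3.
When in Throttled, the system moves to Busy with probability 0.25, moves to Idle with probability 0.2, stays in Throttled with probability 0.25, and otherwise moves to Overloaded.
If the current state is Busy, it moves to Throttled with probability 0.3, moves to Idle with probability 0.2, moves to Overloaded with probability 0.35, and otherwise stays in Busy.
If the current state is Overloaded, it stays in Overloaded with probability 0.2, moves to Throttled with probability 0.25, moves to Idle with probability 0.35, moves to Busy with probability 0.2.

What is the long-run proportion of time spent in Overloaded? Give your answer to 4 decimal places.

Let the stationary distribution be π with π = πP and π_1 + π_2 + π_3 + π_4 = 1.
π_1 = 0.3·π_1 + 0.2·π_2 + 0.2·π_3 + 0.35·π_4
π_2 = 0.3·π_1 + 0.25·π_2 + 0.3·π_3 + 0.25·π_4
π_3 = 0.15·π_1 + 0.25·π_2 + 0.15·π_3 + 0.2·π_4
Solving with the normalization constraint gives π = (0.2671, 0.2729, 0.1908, 0.2693).
So the stationary probability of Overloaded is 0.2693.

0.2693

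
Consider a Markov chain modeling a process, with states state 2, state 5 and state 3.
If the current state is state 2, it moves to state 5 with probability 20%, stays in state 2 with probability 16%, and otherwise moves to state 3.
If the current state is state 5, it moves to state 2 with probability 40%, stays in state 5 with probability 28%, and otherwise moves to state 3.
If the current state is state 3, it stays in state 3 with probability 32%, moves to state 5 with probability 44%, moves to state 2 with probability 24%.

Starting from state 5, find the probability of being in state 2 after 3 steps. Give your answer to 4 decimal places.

Propagate the distribution vector 3 steps from state 5.
After 0 steps: (0.0000, 1.0000, 0.0000)
After 1 step: (0.4000, 0.2800, 0.3200)
After 2 steps: (0.2528, 0.2992, 0.4480)
After 3 steps: (0.2676, 0.3315, 0.4009)
P(in state 2 after 3 steps) = 0.2676

0.2676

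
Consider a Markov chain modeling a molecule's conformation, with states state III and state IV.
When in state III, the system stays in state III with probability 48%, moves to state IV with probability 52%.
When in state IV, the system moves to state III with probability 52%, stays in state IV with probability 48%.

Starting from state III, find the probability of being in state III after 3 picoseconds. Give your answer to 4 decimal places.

0.5000

Propagate the distribution vector 3 picoseconds from state III.
After 0 picoseconds: (1.0000, 0.0000)
After 1 picosecond: (0.4800, 0.5200)
After 2 picoseconds: (0.5008, 0.4992)
After 3 picoseconds: (0.5000, 0.5000)
P(in state III after 3 picoseconds) = 0.5000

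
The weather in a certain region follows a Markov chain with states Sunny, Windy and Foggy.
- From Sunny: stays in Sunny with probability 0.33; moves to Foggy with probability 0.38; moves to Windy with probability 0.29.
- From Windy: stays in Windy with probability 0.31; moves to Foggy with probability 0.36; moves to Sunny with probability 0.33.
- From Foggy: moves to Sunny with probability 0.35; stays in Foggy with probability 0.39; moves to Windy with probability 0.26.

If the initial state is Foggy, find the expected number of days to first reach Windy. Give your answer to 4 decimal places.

Let t(s) be the expected number of days to first reach Windy from state s, with t(Windy) = 0. Conditioning on the first day:
t(Sunny) = 1 + 0.33·t(Sunny) + 0.38·t(Foggy)
t(Foggy) = 1 + 0.35·t(Sunny) + 0.39·t(Foggy)
Solving: t(Sunny) = 3.5909, t(Foggy) = 3.6997.
Expected days from Foggy to Windy: 3.6997.

3.6997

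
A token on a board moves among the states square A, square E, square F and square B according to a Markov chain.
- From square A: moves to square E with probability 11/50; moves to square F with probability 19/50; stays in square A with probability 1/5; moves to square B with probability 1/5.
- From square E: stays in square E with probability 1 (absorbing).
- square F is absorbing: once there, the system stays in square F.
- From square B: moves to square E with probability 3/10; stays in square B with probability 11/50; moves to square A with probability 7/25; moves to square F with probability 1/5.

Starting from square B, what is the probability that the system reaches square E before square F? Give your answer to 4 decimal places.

0.5310

Let h(s) be the probability of absorption at square E starting from transient state s. Then h(square E) = 1 and h(square F) = 0. By first-step analysis:
h(square A) = 0.2·h(square A) + 0.22·1 + 0.38·0 + 0.2·h(square B)
h(square B) = 0.28·h(square A) + 0.3·1 + 0.2·0 + 0.22·h(square B)
Solving: h(square A) = 0.4077, h(square B) = 0.5310.
Starting from square B, the probability is 0.5310.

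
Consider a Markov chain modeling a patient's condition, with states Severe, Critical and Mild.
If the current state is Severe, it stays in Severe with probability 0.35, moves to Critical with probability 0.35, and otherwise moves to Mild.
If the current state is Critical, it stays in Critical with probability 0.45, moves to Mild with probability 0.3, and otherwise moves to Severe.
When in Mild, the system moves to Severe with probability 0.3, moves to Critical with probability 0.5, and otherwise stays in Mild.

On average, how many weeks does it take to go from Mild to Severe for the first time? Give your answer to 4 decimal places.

3.6207

Let t(s) be the expected number of weeks to first reach Severe from state s, with t(Severe) = 0. Conditioning on the first week:
t(Critical) = 1 + 0.45·t(Critical) + 0.3·t(Mild)
t(Mild) = 1 + 0.5·t(Critical) + 0.2·t(Mild)
Solving: t(Critical) = 3.7931, t(Mild) = 3.6207.
Expected weeks from Mild to Severe: 3.6207.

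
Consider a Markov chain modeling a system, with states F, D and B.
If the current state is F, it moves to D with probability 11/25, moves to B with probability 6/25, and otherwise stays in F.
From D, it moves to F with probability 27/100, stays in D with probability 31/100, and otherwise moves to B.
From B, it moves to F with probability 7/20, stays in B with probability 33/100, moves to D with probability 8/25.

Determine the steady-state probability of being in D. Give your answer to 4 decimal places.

Let the stationary distribution be π with π = πP and π_1 + π_2 + π_3 = 1.
π_1 = 0.32·π_1 + 0.27·π_2 + 0.35·π_3
π_2 = 0.44·π_1 + 0.31·π_2 + 0.32·π_3
Solving with the normalization constraint gives π = (0.3123, 0.3539, 0.3337).
So the stationary probability of D is 0.3539.

0.3539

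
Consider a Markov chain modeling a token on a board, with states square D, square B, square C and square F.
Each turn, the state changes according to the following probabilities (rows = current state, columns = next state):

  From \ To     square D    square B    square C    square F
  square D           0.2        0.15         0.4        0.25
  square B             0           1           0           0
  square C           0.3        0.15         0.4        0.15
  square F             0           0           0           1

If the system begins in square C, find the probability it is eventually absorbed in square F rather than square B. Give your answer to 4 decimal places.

Let h(s) be the probability of absorption at square F starting from transient state s. Then h(square F) = 1 and h(square B) = 0. By first-step analysis:
h(square D) = 0.2·h(square D) + 0.15·0 + 0.4·h(square C) + 0.25·1
h(square C) = 0.3·h(square D) + 0.15·0 + 0.4·h(square C) + 0.15·1
Solving: h(square D) = 0.5833, h(square C) = 0.5417.
Starting from square C, the probability is 0.5417.

0.5417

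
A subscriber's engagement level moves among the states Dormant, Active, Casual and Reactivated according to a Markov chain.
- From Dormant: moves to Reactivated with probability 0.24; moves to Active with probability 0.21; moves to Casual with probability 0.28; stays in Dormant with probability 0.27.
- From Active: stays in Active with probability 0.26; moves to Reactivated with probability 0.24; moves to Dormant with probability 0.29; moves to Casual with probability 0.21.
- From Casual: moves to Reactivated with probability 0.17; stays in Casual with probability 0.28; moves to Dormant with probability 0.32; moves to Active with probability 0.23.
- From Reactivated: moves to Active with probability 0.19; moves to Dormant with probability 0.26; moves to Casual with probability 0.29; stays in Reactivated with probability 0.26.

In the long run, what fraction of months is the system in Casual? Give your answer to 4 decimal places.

0.2667

Let the stationary distribution be π with π = πP and π_1 + π_2 + π_3 + π_4 = 1.
π_1 = 0.27·π_1 + 0.29·π_2 + 0.32·π_3 + 0.26·π_4
π_2 = 0.21·π_1 + 0.26·π_2 + 0.23·π_3 + 0.19·π_4
π_3 = 0.28·π_1 + 0.21·π_2 + 0.28·π_3 + 0.29·π_4
Solving with the normalization constraint gives π = (0.2855, 0.2219, 0.2667, 0.2258).
So the stationary probability of Casual is 0.2667.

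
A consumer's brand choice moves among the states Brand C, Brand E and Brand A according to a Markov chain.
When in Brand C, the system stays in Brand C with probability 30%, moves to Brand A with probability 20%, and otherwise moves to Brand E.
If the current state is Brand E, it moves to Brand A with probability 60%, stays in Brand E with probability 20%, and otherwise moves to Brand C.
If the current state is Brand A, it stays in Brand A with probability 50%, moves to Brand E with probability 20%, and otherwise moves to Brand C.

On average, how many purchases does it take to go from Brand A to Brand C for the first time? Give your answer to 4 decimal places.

3.5714

Let t(s) be the expected number of purchases to first reach Brand C from state s, with t(Brand C) = 0. Conditioning on the first purchase:
t(Brand E) = 1 + 0.2·t(Brand E) + 0.6·t(Brand A)
t(Brand A) = 1 + 0.2·t(Brand E) + 0.5·t(Brand A)
Solving: t(Brand E) = 3.9286, t(Brand A) = 3.5714.
Expected purchases from Brand A to Brand C: 3.5714.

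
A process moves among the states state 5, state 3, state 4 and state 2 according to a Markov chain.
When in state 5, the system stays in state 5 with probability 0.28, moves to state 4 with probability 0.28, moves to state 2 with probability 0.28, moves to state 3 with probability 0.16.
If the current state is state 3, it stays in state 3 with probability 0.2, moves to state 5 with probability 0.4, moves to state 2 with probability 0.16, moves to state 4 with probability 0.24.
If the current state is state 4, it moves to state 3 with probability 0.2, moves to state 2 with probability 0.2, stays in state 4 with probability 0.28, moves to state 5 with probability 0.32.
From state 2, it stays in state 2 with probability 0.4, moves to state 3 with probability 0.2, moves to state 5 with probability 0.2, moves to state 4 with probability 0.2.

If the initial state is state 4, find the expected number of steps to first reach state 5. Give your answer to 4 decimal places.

3.2552

Let t(s) be the expected number of steps to first reach state 5 from state s, with t(state 5) = 0. Conditioning on the first step:
t(state 3) = 1 + 0.2·t(state 3) + 0.24·t(state 4) + 0.16·t(state 2)
t(state 4) = 1 + 0.2·t(state 3) + 0.28·t(state 4) + 0.2·t(state 2)
t(state 2) = 1 + 0.2·t(state 3) + 0.2·t(state 4) + 0.4·t(state 2)
Solving: t(state 3) = 2.9753, t(state 4) = 3.2552, t(state 2) = 3.7435.
Expected steps from state 4 to state 5: 3.2552.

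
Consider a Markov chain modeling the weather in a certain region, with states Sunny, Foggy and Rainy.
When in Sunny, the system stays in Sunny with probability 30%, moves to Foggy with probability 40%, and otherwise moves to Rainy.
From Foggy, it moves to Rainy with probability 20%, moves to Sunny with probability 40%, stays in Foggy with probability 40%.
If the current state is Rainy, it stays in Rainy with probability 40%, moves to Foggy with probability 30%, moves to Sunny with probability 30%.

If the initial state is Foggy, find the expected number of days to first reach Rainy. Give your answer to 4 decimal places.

4.2308

Let t(s) be the expected number of days to first reach Rainy from state s, with t(Rainy) = 0. Conditioning on the first day:
t(Sunny) = 1 + 0.3·t(Sunny) + 0.4·t(Foggy)
t(Foggy) = 1 + 0.4·t(Sunny) + 0.4·t(Foggy)
Solving: t(Sunny) = 3.8462, t(Foggy) = 4.2308.
Expected days from Foggy to Rainy: 4.2308.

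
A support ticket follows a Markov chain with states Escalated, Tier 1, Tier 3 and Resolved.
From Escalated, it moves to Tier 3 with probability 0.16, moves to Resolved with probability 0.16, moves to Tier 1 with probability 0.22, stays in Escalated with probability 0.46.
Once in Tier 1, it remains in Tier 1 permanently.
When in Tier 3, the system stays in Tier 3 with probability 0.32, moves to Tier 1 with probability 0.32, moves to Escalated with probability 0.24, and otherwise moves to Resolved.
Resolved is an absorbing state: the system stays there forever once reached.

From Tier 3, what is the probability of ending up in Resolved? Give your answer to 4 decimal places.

0.3139

Let h(s) be the probability of absorption at Resolved starting from transient state s. Then h(Resolved) = 1 and h(Tier 1) = 0. By first-step analysis:
h(Escalated) = 0.46·h(Escalated) + 0.22·0 + 0.16·h(Tier 3) + 0.16·1
h(Tier 3) = 0.24·h(Escalated) + 0.32·0 + 0.32·h(Tier 3) + 0.12·1
Solving: h(Escalated) = 0.3893, h(Tier 3) = 0.3139.
Starting from Tier 3, the probability is 0.3139.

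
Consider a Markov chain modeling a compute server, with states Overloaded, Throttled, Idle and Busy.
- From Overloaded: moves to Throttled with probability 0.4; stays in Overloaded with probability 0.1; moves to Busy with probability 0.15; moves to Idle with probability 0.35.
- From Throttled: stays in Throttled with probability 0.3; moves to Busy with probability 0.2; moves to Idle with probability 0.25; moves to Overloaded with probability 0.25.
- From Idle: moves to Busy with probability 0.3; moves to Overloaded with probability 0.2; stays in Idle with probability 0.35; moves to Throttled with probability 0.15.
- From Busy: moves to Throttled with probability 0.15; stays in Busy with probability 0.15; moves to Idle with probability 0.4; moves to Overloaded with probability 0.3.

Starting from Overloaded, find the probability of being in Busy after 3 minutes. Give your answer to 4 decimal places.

0.2094

Propagate the distribution vector 3 minutes from Overloaded.
After 0 minutes: (1.0000, 0.0000, 0.0000, 0.0000)
After 1 minute: (0.1000, 0.4000, 0.3500, 0.1500)
After 2 minutes: (0.2250, 0.2350, 0.3175, 0.2225)
After 3 minutes: (0.2115, 0.2415, 0.3376, 0.2094)
P(in Busy after 3 minutes) = 0.2094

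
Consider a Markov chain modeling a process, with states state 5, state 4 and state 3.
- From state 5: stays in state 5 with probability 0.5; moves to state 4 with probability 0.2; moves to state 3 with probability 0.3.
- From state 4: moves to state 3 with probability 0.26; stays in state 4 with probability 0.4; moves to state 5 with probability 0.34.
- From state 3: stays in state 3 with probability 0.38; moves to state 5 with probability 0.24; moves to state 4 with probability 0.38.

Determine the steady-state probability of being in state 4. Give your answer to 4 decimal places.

Let the stationary distribution be π with π = πP and π_1 + π_2 + π_3 = 1.
π_1 = 0.5·π_1 + 0.34·π_2 + 0.24·π_3
π_2 = 0.2·π_1 + 0.4·π_2 + 0.38·π_3
Solving with the normalization constraint gives π = (0.3676, 0.3202, 0.3122).
So the stationary probability of state 4 is 0.3202.

0.3202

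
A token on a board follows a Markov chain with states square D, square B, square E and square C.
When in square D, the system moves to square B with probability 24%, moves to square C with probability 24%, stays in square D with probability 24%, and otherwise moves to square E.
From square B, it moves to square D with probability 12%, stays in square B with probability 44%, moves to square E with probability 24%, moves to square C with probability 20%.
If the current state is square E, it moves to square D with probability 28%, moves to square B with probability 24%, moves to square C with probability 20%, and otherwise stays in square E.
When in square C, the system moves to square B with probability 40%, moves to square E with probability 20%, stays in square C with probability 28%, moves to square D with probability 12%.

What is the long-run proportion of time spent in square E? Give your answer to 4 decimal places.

0.2482

Let the stationary distribution be π with π = πP and π_1 + π_2 + π_3 + π_4 = 1.
π_1 = 0.24·π_1 + 0.12·π_2 + 0.28·π_3 + 0.12·π_4
π_2 = 0.24·π_1 + 0.44·π_2 + 0.24·π_3 + 0.4·π_4
π_3 = 0.28·π_1 + 0.24·π_2 + 0.28·π_3 + 0.2·π_4
Solving with the normalization constraint gives π = (0.1815, 0.3451, 0.2482, 0.2253).
So the stationary probability of square E is 0.2482.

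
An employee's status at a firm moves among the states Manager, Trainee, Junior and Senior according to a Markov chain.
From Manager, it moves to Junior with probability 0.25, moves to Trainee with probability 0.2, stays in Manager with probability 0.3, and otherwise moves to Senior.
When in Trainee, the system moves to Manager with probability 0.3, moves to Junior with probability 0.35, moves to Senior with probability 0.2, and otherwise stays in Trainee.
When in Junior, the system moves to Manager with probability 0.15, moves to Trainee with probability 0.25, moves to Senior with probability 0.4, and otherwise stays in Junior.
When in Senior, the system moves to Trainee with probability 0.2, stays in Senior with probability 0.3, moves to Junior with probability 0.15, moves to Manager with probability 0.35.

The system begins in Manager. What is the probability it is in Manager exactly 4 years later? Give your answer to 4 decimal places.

0.2800

Propagate the distribution vector 4 years from Manager.
After 0 years: (1.0000, 0.0000, 0.0000, 0.0000)
After 1 year: (0.3000, 0.2000, 0.2500, 0.2500)
After 2 years: (0.2750, 0.2025, 0.2325, 0.2900)
After 3 years: (0.2796, 0.2015, 0.2296, 0.2893)
After 4 years: (0.2800, 0.2014, 0.2297, 0.2888)
P(in Manager after 4 years) = 0.2800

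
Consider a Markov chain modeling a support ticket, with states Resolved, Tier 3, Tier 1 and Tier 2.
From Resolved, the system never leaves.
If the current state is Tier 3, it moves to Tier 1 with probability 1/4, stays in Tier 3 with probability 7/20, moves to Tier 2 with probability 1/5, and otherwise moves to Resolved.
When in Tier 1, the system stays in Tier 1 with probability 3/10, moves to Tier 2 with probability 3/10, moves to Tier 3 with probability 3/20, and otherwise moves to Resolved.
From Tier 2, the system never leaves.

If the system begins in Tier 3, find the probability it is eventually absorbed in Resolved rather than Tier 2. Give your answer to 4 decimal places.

0.4850

Let h(s) be the probability of absorption at Resolved starting from transient state s. Then h(Resolved) = 1 and h(Tier 2) = 0. By first-step analysis:
h(Tier 3) = 0.2·1 + 0.35·h(Tier 3) + 0.25·h(Tier 1) + 0.2·0
h(Tier 1) = 0.25·1 + 0.15·h(Tier 3) + 0.3·h(Tier 1) + 0.3·0
Solving: h(Tier 3) = 0.4850, h(Tier 1) = 0.4611.
Starting from Tier 3, the probability is 0.4850.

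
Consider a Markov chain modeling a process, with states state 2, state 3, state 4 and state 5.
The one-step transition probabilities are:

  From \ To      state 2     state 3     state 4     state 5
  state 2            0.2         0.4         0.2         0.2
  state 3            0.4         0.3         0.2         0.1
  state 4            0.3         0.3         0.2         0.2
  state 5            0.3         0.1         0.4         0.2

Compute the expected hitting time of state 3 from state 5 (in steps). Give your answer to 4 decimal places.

4.1772

Let t(s) be the expected number of steps to first reach state 3 from state s, with t(state 3) = 0. Conditioning on the first step:
t(state 2) = 1 + 0.2·t(state 2) + 0.2·t(state 4) + 0.2·t(state 5)
t(state 4) = 1 + 0.3·t(state 2) + 0.2·t(state 4) + 0.2·t(state 5)
t(state 5) = 1 + 0.3·t(state 2) + 0.4·t(state 4) + 0.2·t(state 5)
Solving: t(state 2) = 3.1646, t(state 4) = 3.4810, t(state 5) = 4.1772.
Expected steps from state 5 to state 3: 4.1772.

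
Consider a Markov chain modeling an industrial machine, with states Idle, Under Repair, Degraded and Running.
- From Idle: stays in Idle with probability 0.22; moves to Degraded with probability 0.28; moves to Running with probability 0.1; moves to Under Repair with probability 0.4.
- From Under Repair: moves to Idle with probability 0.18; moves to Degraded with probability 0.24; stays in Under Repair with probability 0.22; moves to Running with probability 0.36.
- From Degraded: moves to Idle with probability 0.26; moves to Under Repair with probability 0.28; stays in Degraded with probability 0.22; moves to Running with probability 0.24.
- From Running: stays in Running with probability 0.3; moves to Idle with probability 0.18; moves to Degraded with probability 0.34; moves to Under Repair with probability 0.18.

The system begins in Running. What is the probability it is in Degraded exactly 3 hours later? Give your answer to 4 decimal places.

Propagate the distribution vector 3 hours from Running.
After 0 hours: (0.0000, 0.0000, 0.0000, 1.0000)
After 1 hour: (0.1800, 0.1800, 0.3400, 0.3000)
After 2 hours: (0.2144, 0.2608, 0.2704, 0.2544)
After 3 hours: (0.2102, 0.2646, 0.2686, 0.2565)
P(in Degraded after 3 hours) = 0.2686

0.2686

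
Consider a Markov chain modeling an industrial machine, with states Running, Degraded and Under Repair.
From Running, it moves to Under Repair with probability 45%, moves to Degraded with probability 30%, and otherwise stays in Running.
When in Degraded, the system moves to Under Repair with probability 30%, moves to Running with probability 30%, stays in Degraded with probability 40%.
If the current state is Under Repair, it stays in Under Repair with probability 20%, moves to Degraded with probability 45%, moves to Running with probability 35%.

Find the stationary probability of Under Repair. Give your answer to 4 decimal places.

Let the stationary distribution be π with π = πP and π_1 + π_2 + π_3 = 1.
π_1 = 0.25·π_1 + 0.3·π_2 + 0.35·π_3
π_2 = 0.3·π_1 + 0.4·π_2 + 0.45·π_3
Solving with the normalization constraint gives π = (0.3007, 0.3856, 0.3137).
So the stationary probability of Under Repair is 0.3137.

0.3137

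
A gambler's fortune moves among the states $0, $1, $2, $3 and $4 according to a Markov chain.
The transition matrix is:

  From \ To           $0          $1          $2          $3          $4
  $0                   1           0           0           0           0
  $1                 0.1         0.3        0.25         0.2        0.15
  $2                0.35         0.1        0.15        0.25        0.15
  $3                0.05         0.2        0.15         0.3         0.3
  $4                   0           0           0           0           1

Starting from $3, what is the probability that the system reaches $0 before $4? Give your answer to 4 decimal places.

0.3132

Let h(s) be the probability of absorption at $0 starting from transient state s. Then h($0) = 1 and h($4) = 0. By first-step analysis:
h($1) = 0.1·1 + 0.3·h($1) + 0.25·h($2) + 0.2·h($3) + 0.15·0
h($2) = 0.35·1 + 0.1·h($1) + 0.15·h($2) + 0.25·h($3) + 0.15·0
h($3) = 0.05·1 + 0.2·h($1) + 0.15·h($2) + 0.3·h($3) + 0.3·0
Solving: h($1) = 0.4304, h($2) = 0.5545, h($3) = 0.3132.
Starting from $3, the probability is 0.3132.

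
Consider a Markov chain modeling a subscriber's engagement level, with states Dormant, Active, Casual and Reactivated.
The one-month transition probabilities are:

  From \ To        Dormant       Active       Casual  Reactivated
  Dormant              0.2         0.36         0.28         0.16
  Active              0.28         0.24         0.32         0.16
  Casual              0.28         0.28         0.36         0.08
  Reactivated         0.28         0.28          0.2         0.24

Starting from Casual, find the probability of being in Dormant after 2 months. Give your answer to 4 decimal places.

0.2576

Propagate the distribution vector 2 months from Casual.
After 0 months: (0.0000, 0.0000, 1.0000, 0.0000)
After 1 month: (0.2800, 0.2800, 0.3600, 0.0800)
After 2 months: (0.2576, 0.2912, 0.3136, 0.1376)
P(in Dormant after 2 months) = 0.2576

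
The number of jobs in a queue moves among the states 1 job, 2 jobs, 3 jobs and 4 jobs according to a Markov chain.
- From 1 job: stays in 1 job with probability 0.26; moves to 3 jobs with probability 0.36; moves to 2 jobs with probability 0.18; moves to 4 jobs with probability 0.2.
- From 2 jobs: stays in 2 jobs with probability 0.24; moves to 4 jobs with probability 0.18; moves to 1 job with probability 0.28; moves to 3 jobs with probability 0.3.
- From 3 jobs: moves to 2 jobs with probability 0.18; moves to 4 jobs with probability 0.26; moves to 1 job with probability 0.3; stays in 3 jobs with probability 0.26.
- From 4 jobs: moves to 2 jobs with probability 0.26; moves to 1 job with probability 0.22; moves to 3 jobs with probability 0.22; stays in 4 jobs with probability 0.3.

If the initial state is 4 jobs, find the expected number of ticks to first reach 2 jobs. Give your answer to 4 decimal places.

Let t(s) be the expected number of ticks to first reach 2 jobs from state s, with t(2 jobs) = 0. Conditioning on the first tick:
t(1 job) = 1 + 0.26·t(1 job) + 0.36·t(3 jobs) + 0.2·t(4 jobs)
t(3 jobs) = 1 + 0.3·t(1 job) + 0.26·t(3 jobs) + 0.26·t(4 jobs)
t(4 jobs) = 1 + 0.22·t(1 job) + 0.22·t(3 jobs) + 0.3·t(4 jobs)
Solving: t(1 job) = 5.0161, t(3 jobs) = 4.9920, t(4 jobs) = 4.5740.
Expected ticks from 4 jobs to 2 jobs: 4.5740.

4.5740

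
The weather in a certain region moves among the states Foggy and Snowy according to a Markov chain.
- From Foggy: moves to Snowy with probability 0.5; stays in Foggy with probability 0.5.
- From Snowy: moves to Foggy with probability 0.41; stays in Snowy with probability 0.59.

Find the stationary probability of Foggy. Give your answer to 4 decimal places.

Let the stationary distribution be π with π = πP and π_1 + π_2 = 1.
π_1 = 0.5·π_1 + 0.41·π_2
Solving with the normalization constraint gives π = (0.4505, 0.5495).
So the stationary probability of Foggy is 0.4505.

0.4505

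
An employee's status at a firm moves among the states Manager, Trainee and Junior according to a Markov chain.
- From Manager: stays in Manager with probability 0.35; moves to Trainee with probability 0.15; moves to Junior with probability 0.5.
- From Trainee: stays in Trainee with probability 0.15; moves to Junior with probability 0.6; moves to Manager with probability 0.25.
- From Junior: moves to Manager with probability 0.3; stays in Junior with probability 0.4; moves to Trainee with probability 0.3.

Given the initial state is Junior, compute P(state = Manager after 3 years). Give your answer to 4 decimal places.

0.3045

Propagate the distribution vector 3 years from Junior.
After 0 years: (0.0000, 0.0000, 1.0000)
After 1 year: (0.3000, 0.3000, 0.4000)
After 2 years: (0.3000, 0.2100, 0.4900)
After 3 years: (0.3045, 0.2235, 0.4720)
P(in Manager after 3 years) = 0.3045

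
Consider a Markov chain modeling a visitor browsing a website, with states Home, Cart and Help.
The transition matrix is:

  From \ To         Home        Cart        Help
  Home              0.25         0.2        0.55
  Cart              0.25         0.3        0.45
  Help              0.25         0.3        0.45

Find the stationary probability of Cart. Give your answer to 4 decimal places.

0.2750

Let the stationary distribution be π with π = πP and π_1 + π_2 + π_3 = 1.
π_1 = 0.25·π_1 + 0.25·π_2 + 0.25·π_3
π_2 = 0.2·π_1 + 0.3·π_2 + 0.3·π_3
Solving with the normalization constraint gives π = (0.2500, 0.2750, 0.4750).
So the stationary probability of Cart is 0.2750.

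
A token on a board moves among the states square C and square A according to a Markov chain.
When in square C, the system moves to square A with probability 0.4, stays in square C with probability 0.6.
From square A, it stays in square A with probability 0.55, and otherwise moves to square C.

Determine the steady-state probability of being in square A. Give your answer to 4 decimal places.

0.4706

Let the stationary distribution be π with π = πP and π_1 + π_2 = 1.
π_1 = 0.6·π_1 + 0.45·π_2
Solving with the normalization constraint gives π = (0.5294, 0.4706).
So the stationary probability of square A is 0.4706.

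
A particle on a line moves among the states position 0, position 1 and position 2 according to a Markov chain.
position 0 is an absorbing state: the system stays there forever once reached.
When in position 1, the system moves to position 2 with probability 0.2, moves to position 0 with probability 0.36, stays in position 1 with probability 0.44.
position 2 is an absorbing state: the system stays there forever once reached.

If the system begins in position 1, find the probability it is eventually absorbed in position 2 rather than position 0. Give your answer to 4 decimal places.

Let h(s) be the probability of absorption at position 2 starting from transient state s. Then h(position 2) = 1 and h(position 0) = 0. By first-step analysis:
h(position 1) = 0.36·0 + 0.44·h(position 1) + 0.2·1
Solving: h(position 1) = 0.3571.
Starting from position 1, the probability is 0.3571.

0.3571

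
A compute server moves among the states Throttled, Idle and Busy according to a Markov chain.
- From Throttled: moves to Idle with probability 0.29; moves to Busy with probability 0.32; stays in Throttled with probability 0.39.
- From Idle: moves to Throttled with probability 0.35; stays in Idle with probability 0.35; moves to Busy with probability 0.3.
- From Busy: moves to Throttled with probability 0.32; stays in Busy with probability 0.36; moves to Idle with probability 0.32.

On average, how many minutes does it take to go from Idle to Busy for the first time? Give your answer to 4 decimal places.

3.2542

Let t(s) be the expected number of minutes to first reach Busy from state s, with t(Busy) = 0. Conditioning on the first minute:
t(Throttled) = 1 + 0.39·t(Throttled) + 0.29·t(Idle)
t(Idle) = 1 + 0.35·t(Throttled) + 0.35·t(Idle)
Solving: t(Throttled) = 3.1864, t(Idle) = 3.2542.
Expected minutes from Idle to Busy: 3.2542.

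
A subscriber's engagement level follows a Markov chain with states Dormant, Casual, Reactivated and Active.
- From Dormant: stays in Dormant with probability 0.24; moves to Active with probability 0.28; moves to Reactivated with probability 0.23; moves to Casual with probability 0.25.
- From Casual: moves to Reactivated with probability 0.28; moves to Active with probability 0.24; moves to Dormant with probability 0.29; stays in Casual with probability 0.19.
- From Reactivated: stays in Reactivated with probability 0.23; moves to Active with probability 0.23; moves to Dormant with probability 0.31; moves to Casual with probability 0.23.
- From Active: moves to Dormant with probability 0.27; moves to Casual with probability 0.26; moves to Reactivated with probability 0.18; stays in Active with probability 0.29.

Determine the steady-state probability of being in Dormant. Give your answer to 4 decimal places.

0.2756

Let the stationary distribution be π with π = πP and π_1 + π_2 + π_3 + π_4 = 1.
π_1 = 0.24·π_1 + 0.29·π_2 + 0.31·π_3 + 0.27·π_4
π_2 = 0.25·π_1 + 0.19·π_2 + 0.23·π_3 + 0.26·π_4
π_3 = 0.23·π_1 + 0.28·π_2 + 0.23·π_3 + 0.18·π_4
Solving with the normalization constraint gives π = (0.2756, 0.2340, 0.2286, 0.2618).
So the stationary probability of Dormant is 0.2756.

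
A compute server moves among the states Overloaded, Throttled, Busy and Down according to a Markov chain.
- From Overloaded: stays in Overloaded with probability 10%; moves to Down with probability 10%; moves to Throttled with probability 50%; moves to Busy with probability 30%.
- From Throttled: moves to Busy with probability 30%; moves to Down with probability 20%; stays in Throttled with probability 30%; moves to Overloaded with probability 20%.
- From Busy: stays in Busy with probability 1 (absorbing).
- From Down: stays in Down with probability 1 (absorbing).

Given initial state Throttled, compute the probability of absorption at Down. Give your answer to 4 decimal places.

Let h(s) be the probability of absorption at Down starting from transient state s. Then h(Down) = 1 and h(Busy) = 0. By first-step analysis:
h(Overloaded) = 0.1·h(Overloaded) + 0.5·h(Throttled) + 0.3·0 + 0.1·1
h(Throttled) = 0.2·h(Overloaded) + 0.3·h(Throttled) + 0.3·0 + 0.2·1
Solving: h(Overloaded) = 0.3208, h(Throttled) = 0.3774.
Starting from Throttled, the probability is 0.3774.

0.3774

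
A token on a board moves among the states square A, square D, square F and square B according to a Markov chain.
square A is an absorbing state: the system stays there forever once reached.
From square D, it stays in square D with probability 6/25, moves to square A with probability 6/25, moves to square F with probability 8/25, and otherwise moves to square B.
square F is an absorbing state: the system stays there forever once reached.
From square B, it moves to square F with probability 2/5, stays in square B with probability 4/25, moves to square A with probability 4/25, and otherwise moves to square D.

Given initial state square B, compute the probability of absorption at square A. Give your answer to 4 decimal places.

Let h(s) be the probability of absorption at square A starting from transient state s. Then h(square A) = 1 and h(square F) = 0. By first-step analysis:
h(square D) = 0.24·1 + 0.24·h(square D) + 0.32·0 + 0.2·h(square B)
h(square B) = 0.16·1 + 0.28·h(square D) + 0.4·0 + 0.16·h(square B)
Solving: h(square D) = 0.4011, h(square B) = 0.3242.
Starting from square B, the probability is 0.3242.

0.3242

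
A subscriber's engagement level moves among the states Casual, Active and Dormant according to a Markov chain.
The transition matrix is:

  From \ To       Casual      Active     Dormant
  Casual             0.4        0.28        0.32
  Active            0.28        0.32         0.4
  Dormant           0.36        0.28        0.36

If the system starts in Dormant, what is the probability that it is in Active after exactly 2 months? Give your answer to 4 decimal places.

0.2912

Sum over the intermediate state after 1 month:
P = P(Dormant→Casual)·P(Casual→Active) + P(Dormant→Active)·P(Active→Active) + P(Dormant→Dormant)·P(Dormant→Active)
  = 0.36×0.28 + 0.28×0.32 + 0.36×0.28
  = 0.1008 + 0.0896 + 0.1008 = 0.2912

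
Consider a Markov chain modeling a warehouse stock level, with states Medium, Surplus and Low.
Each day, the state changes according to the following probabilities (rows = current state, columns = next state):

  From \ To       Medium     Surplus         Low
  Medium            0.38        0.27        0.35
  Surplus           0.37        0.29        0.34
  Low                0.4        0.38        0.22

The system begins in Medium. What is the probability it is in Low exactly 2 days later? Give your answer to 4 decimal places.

Sum over the intermediate state after 1 day:
P = P(Medium→Medium)·P(Medium→Low) + P(Medium→Surplus)·P(Surplus→Low) + P(Medium→Low)·P(Low→Low)
  = 0.38×0.35 + 0.27×0.34 + 0.35×0.22
  = 0.1330 + 0.0918 + 0.0770 = 0.3018

0.3018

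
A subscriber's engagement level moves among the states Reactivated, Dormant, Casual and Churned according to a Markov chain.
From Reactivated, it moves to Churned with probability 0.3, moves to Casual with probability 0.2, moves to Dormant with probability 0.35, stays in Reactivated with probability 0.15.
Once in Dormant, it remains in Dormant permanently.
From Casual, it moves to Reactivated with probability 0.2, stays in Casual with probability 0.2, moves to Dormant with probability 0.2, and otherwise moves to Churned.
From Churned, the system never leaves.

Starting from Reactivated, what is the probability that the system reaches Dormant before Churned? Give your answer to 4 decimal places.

0.5000

Let h(s) be the probability of absorption at Dormant starting from transient state s. Then h(Dormant) = 1 and h(Churned) = 0. By first-step analysis:
h(Reactivated) = 0.15·h(Reactivated) + 0.35·1 + 0.2·h(Casual) + 0.3·0
h(Casual) = 0.2·h(Reactivated) + 0.2·1 + 0.2·h(Casual) + 0.4·0
Solving: h(Reactivated) = 0.5000, h(Casual) = 0.3750.
Starting from Reactivated, the probability is 0.5000.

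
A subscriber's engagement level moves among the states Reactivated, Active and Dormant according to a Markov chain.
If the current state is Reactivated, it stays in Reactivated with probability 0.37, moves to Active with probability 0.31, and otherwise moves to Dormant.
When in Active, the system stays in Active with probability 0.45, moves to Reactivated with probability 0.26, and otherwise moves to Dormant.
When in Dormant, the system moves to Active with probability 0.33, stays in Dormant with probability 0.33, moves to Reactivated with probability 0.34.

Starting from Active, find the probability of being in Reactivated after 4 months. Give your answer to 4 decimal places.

0.3200

Propagate the distribution vector 4 months from Active.
After 0 months: (0.0000, 1.0000, 0.0000)
After 1 month: (0.2600, 0.4500, 0.2900)
After 2 months: (0.3118, 0.3788, 0.3094)
After 3 months: (0.3191, 0.3692, 0.3117)
After 4 months: (0.3200, 0.3679, 0.3120)
P(in Reactivated after 4 months) = 0.3200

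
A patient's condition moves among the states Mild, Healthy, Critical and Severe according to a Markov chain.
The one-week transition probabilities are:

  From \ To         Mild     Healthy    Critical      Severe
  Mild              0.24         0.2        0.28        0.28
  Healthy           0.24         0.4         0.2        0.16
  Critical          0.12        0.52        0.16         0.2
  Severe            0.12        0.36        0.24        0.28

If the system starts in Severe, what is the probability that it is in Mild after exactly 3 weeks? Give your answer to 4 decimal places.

Propagate the distribution vector 3 weeks from Severe.
After 0 weeks: (0.0000, 0.0000, 0.0000, 1.0000)
After 1 week: (0.1200, 0.3600, 0.2400, 0.2800)
After 2 weeks: (0.1776, 0.3936, 0.2112, 0.2176)
After 3 weeks: (0.1885, 0.3811, 0.2145, 0.2159)
P(in Mild after 3 weeks) = 0.1885

0.1885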